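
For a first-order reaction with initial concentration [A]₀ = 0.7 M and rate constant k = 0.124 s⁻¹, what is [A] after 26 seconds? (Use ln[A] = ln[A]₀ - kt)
0.0279 M

ln[A] = ln[A]₀ - k·t = ln(0.7) - (0.124)·(26) = -0.3567 - 3.2240 = -3.5807
[A] = e^(-3.5807) = 0.0279 M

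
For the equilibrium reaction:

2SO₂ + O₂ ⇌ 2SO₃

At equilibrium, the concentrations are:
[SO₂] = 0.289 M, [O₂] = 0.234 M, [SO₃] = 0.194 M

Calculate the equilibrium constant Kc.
K_c = 1.9257

Kc = ([SO₃]^2) / ([SO₂]^2 × [O₂])
   = ((0.194)^2) / ((0.289)^2·(0.234))
   = 0.037636 / 0.019544 = 1.9257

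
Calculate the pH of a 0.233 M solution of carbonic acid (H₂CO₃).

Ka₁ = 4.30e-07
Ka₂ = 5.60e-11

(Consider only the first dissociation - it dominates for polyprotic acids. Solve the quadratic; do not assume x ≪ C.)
pH = 3.50

x² + Ka₁·x − Ka₁·C = 0 with Ka₁ = 4.30e-07, C = 0.233.
x = (−Ka₁ + √(Ka₁² + 4·Ka₁·C))/2 = 3.1631e-04 M, so pH = 3.50.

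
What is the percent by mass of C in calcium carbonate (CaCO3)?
Mass of C in formula = 12.01 × 1 = 12.01 g/mol
Molar mass = 100.09 g/mol
% C = (12.01/100.09) × 100% = 12.00%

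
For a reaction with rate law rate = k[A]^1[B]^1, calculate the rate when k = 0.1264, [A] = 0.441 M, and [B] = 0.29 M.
0.01617 M/s

rate = k·[A]^1·[B]^1 = 0.1264·(0.441)^1·(0.29)^1 = 0.1264·0.441·0.29 = 0.01617 M/s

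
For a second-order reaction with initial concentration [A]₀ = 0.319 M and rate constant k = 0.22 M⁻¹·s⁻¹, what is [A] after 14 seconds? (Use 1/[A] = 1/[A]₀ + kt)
0.1609 M

1/[A] = 1/[A]₀ + k·t = 1/0.319 + (0.22)·(14) = 3.1348 + 3.0800 = 6.2148
[A] = 1/6.2148 = 0.1609 M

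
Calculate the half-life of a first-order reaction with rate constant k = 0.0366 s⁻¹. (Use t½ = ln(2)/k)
18.94 s

t½ = ln(2)/k = 0.6931/0.0366 = 18.94 s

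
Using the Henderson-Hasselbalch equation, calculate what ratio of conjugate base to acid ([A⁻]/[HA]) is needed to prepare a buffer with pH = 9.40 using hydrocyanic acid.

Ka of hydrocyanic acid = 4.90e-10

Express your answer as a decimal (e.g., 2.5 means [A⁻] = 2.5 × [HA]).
[A⁻]/[HA] = 1.231

pKa = −log(4.90e-10) = 9.3098. pH = pKa + log([A⁻]/[HA]). 9.40 = 9.3098 + log(ratio). log(ratio) = 9.40 − 9.3098 = 0.0902. ratio = 10^(0.0902) = 1.231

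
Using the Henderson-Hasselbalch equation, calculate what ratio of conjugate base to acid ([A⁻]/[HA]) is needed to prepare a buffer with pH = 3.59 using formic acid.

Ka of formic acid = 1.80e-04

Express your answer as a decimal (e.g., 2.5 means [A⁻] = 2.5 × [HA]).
[A⁻]/[HA] = 0.700

pKa = −log(1.80e-04) = 3.7447. pH = pKa + log([A⁻]/[HA]). 3.59 = 3.7447 + log(ratio). log(ratio) = 3.59 − 3.7447 = -0.1547. ratio = 10^(-0.1547) = 0.700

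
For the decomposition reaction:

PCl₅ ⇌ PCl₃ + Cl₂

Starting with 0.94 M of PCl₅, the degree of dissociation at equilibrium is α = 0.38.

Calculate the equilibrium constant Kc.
K_c = 0.2189

x = α·[A]₀ = 0.38 × 0.94 = 0.3572 M dissociated.
At eq: [PCl₅] = 0.94 − 0.3572 = 0.5828 M; [PCl₃] = [Cl₂] = x = 0.3572 M.
Kc = [PCl₃][Cl₂]/[PCl₅] = (0.3572)²/0.5828 = 0.2189.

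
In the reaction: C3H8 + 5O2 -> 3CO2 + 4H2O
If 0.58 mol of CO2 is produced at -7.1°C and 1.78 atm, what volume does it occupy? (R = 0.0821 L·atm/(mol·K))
T = -7.1°C + 273.15 = 266.05 K
V = nRT/P = (0.58 × 0.0821 × 266.05) / 1.78
V = 7.12 L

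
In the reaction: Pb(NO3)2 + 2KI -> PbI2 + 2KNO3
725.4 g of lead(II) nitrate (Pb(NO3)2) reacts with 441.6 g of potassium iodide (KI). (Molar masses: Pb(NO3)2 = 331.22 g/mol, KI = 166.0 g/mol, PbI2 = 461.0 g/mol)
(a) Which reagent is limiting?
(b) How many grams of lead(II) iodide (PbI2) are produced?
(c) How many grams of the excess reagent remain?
(a) KI, (b) 613.2 g, (c) 284.8 g

Moles of Pb(NO3)2 = 725.4 g ÷ 331.22 g/mol = 2.19009 mol
Moles of KI = 441.6 g ÷ 166.0 g/mol = 2.66024 mol
Moles ÷ coefficient: Pb(NO3)2: 2.19009/1 = 2.19, KI: 2.66024/2 = 1.33
(a) KI has the smaller value, so KI is the limiting reagent.
(b) Moles of PbI2 = 2.66024 mol KI × (1/2) = 1.33012 mol; mass = 1.33012 mol × 461.0 g/mol = 613.2 g
(c) Pb(NO3)2 consumed = 2.66024 × (1/2) = 1.33012 mol; remaining = 2.19009 − 1.33012 = 0.859965 mol; mass = 0.859965 mol × 331.22 g/mol = 284.8 g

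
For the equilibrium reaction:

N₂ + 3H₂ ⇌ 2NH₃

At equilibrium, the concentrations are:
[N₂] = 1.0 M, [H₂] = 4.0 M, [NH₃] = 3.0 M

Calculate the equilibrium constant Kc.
K_c = 0.1406

Kc = ([NH₃]^2) / ([N₂] × [H₂]^3)
   = ((3.0)^2) / ((1.0)·(4.0)^3)
   = 9 / 64 = 0.1406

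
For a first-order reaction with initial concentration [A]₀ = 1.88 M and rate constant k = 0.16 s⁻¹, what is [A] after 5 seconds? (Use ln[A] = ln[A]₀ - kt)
0.8447 M

ln[A] = ln[A]₀ - k·t = ln(1.88) - (0.16)·(5) = 0.6313 - 0.8000 = -0.1687
[A] = e^(-0.1687) = 0.8447 M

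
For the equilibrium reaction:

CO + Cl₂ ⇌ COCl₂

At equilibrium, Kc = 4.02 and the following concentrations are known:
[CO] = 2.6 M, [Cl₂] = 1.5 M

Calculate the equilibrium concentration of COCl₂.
[COCl₂] = 15.6780 M

Kc = ([COCl₂]) / ([CO] × [Cl₂]) = 4.02
[COCl₂]^1 = Kc · (reactant terms)/(other product terms) = 4.02 · 3.9 / 1 = 15.678
[COCl₂] = 15.6780 M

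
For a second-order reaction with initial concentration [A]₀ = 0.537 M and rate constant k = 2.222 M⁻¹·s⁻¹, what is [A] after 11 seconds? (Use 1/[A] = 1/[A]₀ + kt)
0.0380 M

1/[A] = 1/[A]₀ + k·t = 1/0.537 + (2.222)·(11) = 1.8622 + 24.4420 = 26.3042
[A] = 1/26.3042 = 0.0380 M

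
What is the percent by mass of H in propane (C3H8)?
Mass of H in formula = 1.008 × 8 = 8.064 g/mol
Molar mass = 44.09 g/mol
% H = (8.064/44.09) × 100% = 18.29%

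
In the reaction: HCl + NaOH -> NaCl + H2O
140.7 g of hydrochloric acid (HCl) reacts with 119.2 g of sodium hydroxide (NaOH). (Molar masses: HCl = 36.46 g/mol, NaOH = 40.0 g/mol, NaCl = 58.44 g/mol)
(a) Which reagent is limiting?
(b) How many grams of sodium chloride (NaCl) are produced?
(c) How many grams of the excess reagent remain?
(a) NaOH, (b) 174.2 g, (c) 32.05 g

Moles of HCl = 140.7 g ÷ 36.46 g/mol = 3.85902 mol
Moles of NaOH = 119.2 g ÷ 40.0 g/mol = 2.98 mol
Moles ÷ coefficient: HCl: 3.85902/1 = 3.859, NaOH: 2.98/1 = 2.98
(a) NaOH has the smaller value, so NaOH is the limiting reagent.
(b) Moles of NaCl = 2.98 mol NaOH × (1/1) = 2.98 mol; mass = 2.98 mol × 58.44 g/mol = 174.2 g
(c) HCl consumed = 2.98 × (1/1) = 2.98 mol; remaining = 3.85902 − 2.98 = 0.879024 mol; mass = 0.879024 mol × 36.46 g/mol = 32.05 g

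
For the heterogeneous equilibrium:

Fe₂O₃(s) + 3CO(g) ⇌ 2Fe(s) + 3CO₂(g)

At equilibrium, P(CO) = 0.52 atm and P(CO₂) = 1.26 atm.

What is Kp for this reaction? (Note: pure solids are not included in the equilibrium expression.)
K_p = 14.227

Solids (Fe₂O₃, Fe) are excluded.
Kp = P(CO₂)³/P(CO)³ = (1.26)³/(0.52)³ = 2/0.1406 = 14.227.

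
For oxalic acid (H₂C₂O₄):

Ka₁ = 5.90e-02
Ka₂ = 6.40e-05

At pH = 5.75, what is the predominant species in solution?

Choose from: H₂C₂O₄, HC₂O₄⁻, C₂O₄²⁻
C₂O₄²⁻

pKa1 = 1.23, pKa2 = 4.19. Each pKa is the crossover between adjacent species; pH = 5.75 lies in the region where C₂O₄²⁻ predominates.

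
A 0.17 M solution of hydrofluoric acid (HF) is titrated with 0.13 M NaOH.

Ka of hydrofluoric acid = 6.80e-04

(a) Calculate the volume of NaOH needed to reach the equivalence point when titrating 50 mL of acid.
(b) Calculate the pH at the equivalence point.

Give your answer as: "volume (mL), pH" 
V = 65.4 mL, pH = 8.02

(a) At equivalence: moles acid = moles base.
moles acid = 0.17 × 0.05 = 0.0085 mol; V_NaOH = 0.0085/0.13 = 0.06538 L = 65.4 mL.
(b) At equivalence, all acid → conjugate base A⁻ at [A⁻] = 0.0085/0.1154 = 0.07367 M.
Kb = Kw/Ka = 1.0e-14/6.80e-04 = 1.471e-11; [OH⁻] = √(Kb·[A⁻]) = 1.041e-06; pOH = 5.98; pH = 14 − pOH = 8.02.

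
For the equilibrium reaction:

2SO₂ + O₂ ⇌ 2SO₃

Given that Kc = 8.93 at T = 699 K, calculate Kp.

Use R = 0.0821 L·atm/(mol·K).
K_p = 0.1556

Δn = (moles gaseous products) − (moles gaseous reactants) = -1
T = 699 K; RT = 0.0821 × 699 = 57.3879
Kp = Kc·(RT)^Δn = 8.93 × (57.3879)^-1 = 8.93 × 0.0174253 = 0.1556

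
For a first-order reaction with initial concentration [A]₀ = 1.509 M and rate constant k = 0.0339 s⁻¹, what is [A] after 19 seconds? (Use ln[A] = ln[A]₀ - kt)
0.7924 M

ln[A] = ln[A]₀ - k·t = ln(1.509) - (0.0339)·(19) = 0.4114 - 0.6441 = -0.2327
[A] = e^(-0.2327) = 0.7924 M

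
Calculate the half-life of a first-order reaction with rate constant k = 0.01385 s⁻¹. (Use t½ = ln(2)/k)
50.05 s

t½ = ln(2)/k = 0.6931/0.01385 = 50.05 s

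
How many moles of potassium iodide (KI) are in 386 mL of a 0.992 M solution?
Moles = Molarity × Volume (L)
Moles = 0.992 M × 0.386 L = 0.3829 mol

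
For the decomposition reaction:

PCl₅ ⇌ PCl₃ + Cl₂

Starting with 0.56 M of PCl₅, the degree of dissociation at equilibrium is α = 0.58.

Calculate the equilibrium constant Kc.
K_c = 0.4485

x = α·[A]₀ = 0.58 × 0.56 = 0.3248 M dissociated.
At eq: [PCl₅] = 0.56 − 0.3248 = 0.2352 M; [PCl₃] = [Cl₂] = x = 0.3248 M.
Kc = [PCl₃][Cl₂]/[PCl₅] = (0.3248)²/0.2352 = 0.4485.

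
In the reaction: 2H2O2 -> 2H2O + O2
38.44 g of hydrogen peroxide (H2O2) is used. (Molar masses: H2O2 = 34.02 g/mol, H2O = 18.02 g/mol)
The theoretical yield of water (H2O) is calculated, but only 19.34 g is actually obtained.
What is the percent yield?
Moles of H2O2 = 38.44 g ÷ 34.02 g/mol = 1.12992 mol
Mole ratio: 2 mol H2O / 2 mol H2O2
Moles of H2O = 1.12992 × (2/2) = 1.12992 mol
Theoretical yield = 1.12992 mol × 18.02 g/mol = 20.361 g
Actual yield = 19.34 g
Percent yield = (19.34 / 20.361) × 100% = 95.0%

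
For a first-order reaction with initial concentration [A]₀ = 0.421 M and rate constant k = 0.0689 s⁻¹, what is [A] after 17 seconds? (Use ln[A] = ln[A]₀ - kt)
0.1305 M

ln[A] = ln[A]₀ - k·t = ln(0.421) - (0.0689)·(17) = -0.8651 - 1.1713 = -2.0364
[A] = e^(-2.0364) = 0.1305 M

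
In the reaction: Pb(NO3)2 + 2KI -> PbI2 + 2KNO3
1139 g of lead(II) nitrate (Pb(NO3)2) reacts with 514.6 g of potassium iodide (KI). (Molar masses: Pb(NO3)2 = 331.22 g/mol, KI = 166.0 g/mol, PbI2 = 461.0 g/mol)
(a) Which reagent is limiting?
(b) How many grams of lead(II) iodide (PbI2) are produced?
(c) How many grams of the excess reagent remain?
(a) KI, (b) 714.6 g, (c) 625.6 g

Moles of Pb(NO3)2 = 1139 g ÷ 331.22 g/mol = 3.4388 mol
Moles of KI = 514.6 g ÷ 166.0 g/mol = 3.1 mol
Moles ÷ coefficient: Pb(NO3)2: 3.4388/1 = 3.439, KI: 3.1/2 = 1.55
(a) KI has the smaller value, so KI is the limiting reagent.
(b) Moles of PbI2 = 3.1 mol KI × (1/2) = 1.55 mol; mass = 1.55 mol × 461.0 g/mol = 714.6 g
(c) Pb(NO3)2 consumed = 3.1 × (1/2) = 1.55 mol; remaining = 3.4388 − 1.55 = 1.8888 mol; mass = 1.8888 mol × 331.22 g/mol = 625.6 g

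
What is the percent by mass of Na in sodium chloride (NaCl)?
Mass of Na in formula = 22.99 × 1 = 22.99 g/mol
Molar mass = 58.44 g/mol
% Na = (22.99/58.44) × 100% = 39.34%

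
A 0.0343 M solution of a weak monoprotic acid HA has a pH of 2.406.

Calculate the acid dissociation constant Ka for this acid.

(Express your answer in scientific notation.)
K_a = 5.08e-04

[H⁺] = 10^(−pH) = 10^(−2.406) = 3.926e-03 M. For HA ⇌ H⁺ + A⁻, Ka = x²/(C − x) = (3.926e-03)²/(0.0343 − 3.926e-03) = 5.08e-04.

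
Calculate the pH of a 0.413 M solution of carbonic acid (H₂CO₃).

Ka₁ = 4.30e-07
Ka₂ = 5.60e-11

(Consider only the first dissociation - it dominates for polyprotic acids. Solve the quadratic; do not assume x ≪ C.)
pH = 3.38

x² + Ka₁·x − Ka₁·C = 0 with Ka₁ = 4.30e-07, C = 0.413.
x = (−Ka₁ + √(Ka₁² + 4·Ka₁·C))/2 = 4.2120e-04 M, so pH = 3.38.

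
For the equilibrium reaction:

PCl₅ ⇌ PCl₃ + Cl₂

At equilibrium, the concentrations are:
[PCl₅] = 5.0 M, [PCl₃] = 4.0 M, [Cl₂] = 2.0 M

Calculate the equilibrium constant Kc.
K_c = 1.6000

Kc = ([PCl₃] × [Cl₂]) / ([PCl₅])
   = ((4.0)·(2.0)) / ((5.0))
   = 8 / 5 = 1.6000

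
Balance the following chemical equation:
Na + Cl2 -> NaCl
Balanced equation:
2Na + Cl2 -> 2NaCl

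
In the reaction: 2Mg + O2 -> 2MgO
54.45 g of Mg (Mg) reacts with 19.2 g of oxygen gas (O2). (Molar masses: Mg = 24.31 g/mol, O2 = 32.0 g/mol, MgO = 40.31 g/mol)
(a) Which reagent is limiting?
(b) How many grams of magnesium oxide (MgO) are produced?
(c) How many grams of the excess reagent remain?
(a) O2, (b) 48.37 g, (c) 25.28 g

Moles of Mg = 54.45 g ÷ 24.31 g/mol = 2.23982 mol
Moles of O2 = 19.2 g ÷ 32.0 g/mol = 0.6 mol
Moles ÷ coefficient: Mg: 2.23982/2 = 1.12, O2: 0.6/1 = 0.6
(a) O2 has the smaller value, so O2 is the limiting reagent.
(b) Moles of MgO = 0.6 mol O2 × (2/1) = 1.2 mol; mass = 1.2 mol × 40.31 g/mol = 48.37 g
(c) Mg consumed = 0.6 × (2/1) = 1.2 mol; remaining = 2.23982 − 1.2 = 1.03982 mol; mass = 1.03982 mol × 24.31 g/mol = 25.28 g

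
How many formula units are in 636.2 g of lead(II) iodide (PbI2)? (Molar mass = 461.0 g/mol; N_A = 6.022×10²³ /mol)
Moles = 636.2 g ÷ 461.0 g/mol = 1.38004 mol
Formula units = 1.38004 mol × 6.022×10²³ /mol = 8.311e+23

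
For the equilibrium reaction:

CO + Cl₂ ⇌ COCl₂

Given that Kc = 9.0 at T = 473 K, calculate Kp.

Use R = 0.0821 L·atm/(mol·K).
K_p = 0.2318

Δn = (moles gaseous products) − (moles gaseous reactants) = -1
T = 473 K; RT = 0.0821 × 473 = 38.8333
Kp = Kc·(RT)^Δn = 9.0 × (38.8333)^-1 = 9.0 × 0.0257511 = 0.2318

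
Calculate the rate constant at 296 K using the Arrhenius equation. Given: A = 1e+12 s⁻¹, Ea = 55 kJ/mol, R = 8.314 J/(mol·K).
1.97e+02 s⁻¹

k = A·exp(-Ea/(R·T)) = 1e+12·exp(-55000/(8.314·296)) = 1e+12·exp(-22.3491) = 1e+12·1.9674e-10 = 1.97e+02 s⁻¹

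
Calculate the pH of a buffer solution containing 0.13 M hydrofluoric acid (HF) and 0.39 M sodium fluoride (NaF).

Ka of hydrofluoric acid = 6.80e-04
pH = 3.64

pKa = -log(6.80e-04) = 3.17. pH = pKa + log([A⁻]/[HA]) = 3.17 + log(0.39/0.13)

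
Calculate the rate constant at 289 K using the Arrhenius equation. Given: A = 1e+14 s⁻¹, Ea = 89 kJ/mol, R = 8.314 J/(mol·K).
8.19e-03 s⁻¹

k = A·exp(-Ea/(R·T)) = 1e+14·exp(-89000/(8.314·289)) = 1e+14·exp(-37.0410) = 1e+14·8.1907e-17 = 8.19e-03 s⁻¹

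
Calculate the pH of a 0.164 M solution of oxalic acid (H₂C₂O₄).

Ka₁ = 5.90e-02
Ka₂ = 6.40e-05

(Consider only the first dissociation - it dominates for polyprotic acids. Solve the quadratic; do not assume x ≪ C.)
pH = 1.14

x² + Ka₁·x − Ka₁·C = 0 with Ka₁ = 5.90e-02, C = 0.164.
x = (−Ka₁ + √(Ka₁² + 4·Ka₁·C))/2 = 7.3195e-02 M, so pH = 1.14.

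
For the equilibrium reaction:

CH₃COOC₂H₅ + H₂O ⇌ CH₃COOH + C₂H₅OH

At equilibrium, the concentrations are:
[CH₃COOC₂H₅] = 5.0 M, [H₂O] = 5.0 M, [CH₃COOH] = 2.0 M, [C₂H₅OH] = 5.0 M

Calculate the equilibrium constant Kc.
K_c = 0.4000

Kc = ([CH₃COOH] × [C₂H₅OH]) / ([CH₃COOC₂H₅] × [H₂O])
   = ((2.0)·(5.0)) / ((5.0)·(5.0))
   = 10 / 25 = 0.4000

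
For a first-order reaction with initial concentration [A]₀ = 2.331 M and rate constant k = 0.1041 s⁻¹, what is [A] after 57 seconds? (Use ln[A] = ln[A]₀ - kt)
0.0062 M

ln[A] = ln[A]₀ - k·t = ln(2.331) - (0.1041)·(57) = 0.8463 - 5.9337 = -5.0874
[A] = e^(-5.0874) = 0.0062 M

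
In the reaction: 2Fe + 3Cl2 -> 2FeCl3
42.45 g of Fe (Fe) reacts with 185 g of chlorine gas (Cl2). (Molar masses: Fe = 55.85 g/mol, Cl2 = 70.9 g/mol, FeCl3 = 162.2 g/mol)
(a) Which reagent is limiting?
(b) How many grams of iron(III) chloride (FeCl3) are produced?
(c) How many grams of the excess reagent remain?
(a) Fe, (b) 123.3 g, (c) 104.2 g

Moles of Fe = 42.45 g ÷ 55.85 g/mol = 0.760072 mol
Moles of Cl2 = 185 g ÷ 70.9 g/mol = 2.60931 mol
Moles ÷ coefficient: Fe: 0.760072/2 = 0.38, Cl2: 2.60931/3 = 0.8698
(a) Fe has the smaller value, so Fe is the limiting reagent.
(b) Moles of FeCl3 = 0.760072 mol Fe × (2/2) = 0.760072 mol; mass = 0.760072 mol × 162.2 g/mol = 123.3 g
(c) Cl2 consumed = 0.760072 × (3/2) = 1.14011 mol; remaining = 2.60931 − 1.14011 = 1.4692 mol; mass = 1.4692 mol × 70.9 g/mol = 104.2 g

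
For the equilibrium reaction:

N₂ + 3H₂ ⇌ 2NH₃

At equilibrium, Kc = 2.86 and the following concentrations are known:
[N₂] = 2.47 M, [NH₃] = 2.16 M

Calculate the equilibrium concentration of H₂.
[H₂] = 0.8709 M

Kc = ([NH₃]^2) / ([N₂] × [H₂]^3) = 2.86
[H₂]^3 = (product terms)/(Kc · other reactant terms) = 4.6656 / (2.86 · 2.47) = 0.66046
[H₂] = (0.66046)^(1/3) = 0.8709 M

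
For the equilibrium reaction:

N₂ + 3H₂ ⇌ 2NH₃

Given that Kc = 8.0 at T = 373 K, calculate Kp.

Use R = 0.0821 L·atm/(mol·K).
K_p = 0.0085

Δn = (moles gaseous products) − (moles gaseous reactants) = -2
T = 373 K; RT = 0.0821 × 373 = 30.6233
Kp = Kc·(RT)^Δn = 8.0 × (30.6233)^-2 = 8.0 × 0.00106634 = 0.0085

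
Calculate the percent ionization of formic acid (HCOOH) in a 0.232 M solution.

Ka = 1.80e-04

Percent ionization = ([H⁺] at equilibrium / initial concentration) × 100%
Percent ionization = 2.75%

Let x = [H⁺]. Ka = x²/(C - x) ⇒ x² + (1.80e-04)x - (1.80e-04)(0.232) = 0. x = 6.3728e-03. Percent = (6.3728e-03/0.232) × 100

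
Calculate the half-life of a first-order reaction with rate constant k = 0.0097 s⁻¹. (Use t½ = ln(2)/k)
71.46 s

t½ = ln(2)/k = 0.6931/0.0097 = 71.46 s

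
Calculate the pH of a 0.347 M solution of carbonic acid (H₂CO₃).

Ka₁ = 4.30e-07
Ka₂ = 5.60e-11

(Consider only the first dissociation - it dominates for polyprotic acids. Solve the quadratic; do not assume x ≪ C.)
pH = 3.41

x² + Ka₁·x − Ka₁·C = 0 with Ka₁ = 4.30e-07, C = 0.347.
x = (−Ka₁ + √(Ka₁² + 4·Ka₁·C))/2 = 3.8606e-04 M, so pH = 3.41.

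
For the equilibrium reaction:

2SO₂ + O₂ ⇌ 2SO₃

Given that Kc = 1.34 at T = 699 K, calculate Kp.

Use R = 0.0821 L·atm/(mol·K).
K_p = 0.0233

Δn = (moles gaseous products) − (moles gaseous reactants) = -1
T = 699 K; RT = 0.0821 × 699 = 57.3879
Kp = Kc·(RT)^Δn = 1.34 × (57.3879)^-1 = 1.34 × 0.0174253 = 0.0233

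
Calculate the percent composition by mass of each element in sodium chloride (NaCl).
Na: 39.34%, Cl: 60.66%

Molar mass of NaCl = 58.44 g/mol
% Na = (1 × 22.99) / 58.44 × 100% = 22.99 / 58.44 × 100% = 39.34%
% Cl = (1 × 35.45) / 58.44 × 100% = 35.45 / 58.44 × 100% = 60.66%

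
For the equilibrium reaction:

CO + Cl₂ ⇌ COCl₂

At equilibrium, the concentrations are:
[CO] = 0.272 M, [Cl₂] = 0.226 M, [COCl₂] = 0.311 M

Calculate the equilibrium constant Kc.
K_c = 5.0592

Kc = ([COCl₂]) / ([CO] × [Cl₂])
   = ((0.311)) / ((0.272)·(0.226))
   = 0.311 / 0.061472 = 5.0592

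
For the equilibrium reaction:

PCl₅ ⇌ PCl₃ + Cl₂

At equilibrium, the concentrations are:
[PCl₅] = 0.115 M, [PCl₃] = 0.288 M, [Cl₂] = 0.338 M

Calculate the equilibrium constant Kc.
K_c = 0.8465

Kc = ([PCl₃] × [Cl₂]) / ([PCl₅])
   = ((0.288)·(0.338)) / ((0.115))
   = 0.097344 / 0.115 = 0.8465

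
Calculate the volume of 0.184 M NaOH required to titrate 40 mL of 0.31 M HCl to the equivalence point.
V_{base} = 67.4 mL

At equivalence: moles acid = moles base.
moles HCl = 0.31 M × 0.04 L = 0.0124 mol
V_NaOH = 0.0124 mol ÷ 0.184 M = 0.06739 L = 67.4 mL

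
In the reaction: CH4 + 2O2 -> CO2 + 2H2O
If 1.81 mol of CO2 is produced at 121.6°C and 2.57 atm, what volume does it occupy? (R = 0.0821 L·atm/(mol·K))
T = 121.6°C + 273.15 = 394.75 K
V = nRT/P = (1.81 × 0.0821 × 394.75) / 2.57
V = 22.82 L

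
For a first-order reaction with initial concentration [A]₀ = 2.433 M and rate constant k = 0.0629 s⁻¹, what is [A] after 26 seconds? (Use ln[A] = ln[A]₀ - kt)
0.4741 M

ln[A] = ln[A]₀ - k·t = ln(2.433) - (0.0629)·(26) = 0.8891 - 1.6354 = -0.7463
[A] = e^(-0.7463) = 0.4741 M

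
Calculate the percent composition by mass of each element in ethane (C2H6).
C: 79.88%, H: 20.11%

Molar mass of C2H6 = 30.07 g/mol
% C = (2 × 12.01) / 30.07 × 100% = 24.02 / 30.07 × 100% = 79.88%
% H = (6 × 1.008) / 30.07 × 100% = 6.048 / 30.07 × 100% = 20.11%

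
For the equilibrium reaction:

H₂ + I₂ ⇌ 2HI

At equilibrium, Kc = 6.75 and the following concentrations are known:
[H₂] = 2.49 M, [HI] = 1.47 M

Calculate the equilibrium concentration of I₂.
[I₂] = 0.1286 M

Kc = ([HI]^2) / ([H₂] × [I₂]) = 6.75
[I₂]^1 = (product terms)/(Kc · other reactant terms) = 2.1609 / (6.75 · 2.49) = 0.12857
[I₂] = 0.1286 M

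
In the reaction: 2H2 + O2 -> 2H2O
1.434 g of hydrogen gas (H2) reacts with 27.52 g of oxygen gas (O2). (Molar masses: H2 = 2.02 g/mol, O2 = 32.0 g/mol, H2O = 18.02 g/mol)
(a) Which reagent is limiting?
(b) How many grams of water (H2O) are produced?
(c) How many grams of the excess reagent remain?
(a) H2, (b) 12.79 g, (c) 16.16 g

Moles of H2 = 1.434 g ÷ 2.02 g/mol = 0.709901 mol
Moles of O2 = 27.52 g ÷ 32.0 g/mol = 0.86 mol
Moles ÷ coefficient: H2: 0.709901/2 = 0.355, O2: 0.86/1 = 0.86
(a) H2 has the smaller value, so H2 is the limiting reagent.
(b) Moles of H2O = 0.709901 mol H2 × (2/2) = 0.709901 mol; mass = 0.709901 mol × 18.02 g/mol = 12.79 g
(c) O2 consumed = 0.709901 × (1/2) = 0.35495 mol; remaining = 0.86 − 0.35495 = 0.50505 mol; mass = 0.50505 mol × 32.0 g/mol = 16.16 g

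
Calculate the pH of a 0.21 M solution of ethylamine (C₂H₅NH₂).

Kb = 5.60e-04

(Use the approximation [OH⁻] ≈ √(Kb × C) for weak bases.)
pH = 12.04

[OH⁻] = √(Kb × C) = √(5.60e-04 × 0.21) = 1.0844e-02. pOH = 1.96, pH = 14 - pOH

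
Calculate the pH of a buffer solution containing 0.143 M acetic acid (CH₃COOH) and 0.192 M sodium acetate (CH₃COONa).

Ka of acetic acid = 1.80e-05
pH = 4.87

pKa = -log(1.80e-05) = 4.74. pH = pKa + log([A⁻]/[HA]) = 4.74 + log(0.192/0.143)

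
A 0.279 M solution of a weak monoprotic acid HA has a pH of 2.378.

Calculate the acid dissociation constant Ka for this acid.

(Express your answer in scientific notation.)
K_a = 6.38e-05

[H⁺] = 10^(−pH) = 10^(−2.378) = 4.188e-03 M. For HA ⇌ H⁺ + A⁻, Ka = x²/(C − x) = (4.188e-03)²/(0.279 − 4.188e-03) = 6.38e-05.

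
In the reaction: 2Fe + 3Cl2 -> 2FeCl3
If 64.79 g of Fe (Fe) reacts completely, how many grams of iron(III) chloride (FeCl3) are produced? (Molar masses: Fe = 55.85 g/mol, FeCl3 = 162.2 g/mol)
Moles of Fe = 64.79 g ÷ 55.85 g/mol = 1.16007 mol
Mole ratio: 2 mol FeCl3 / 2 mol Fe
Moles of FeCl3 = 1.16007 × (2/2) = 1.16007 mol
Mass of FeCl3 = 1.16007 mol × 162.2 g/mol = 188.2 g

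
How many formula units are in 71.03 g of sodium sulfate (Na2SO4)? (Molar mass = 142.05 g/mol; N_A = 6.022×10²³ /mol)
Moles = 71.03 g ÷ 142.05 g/mol = 0.500035 mol
Formula units = 0.500035 mol × 6.022×10²³ /mol = 3.011e+23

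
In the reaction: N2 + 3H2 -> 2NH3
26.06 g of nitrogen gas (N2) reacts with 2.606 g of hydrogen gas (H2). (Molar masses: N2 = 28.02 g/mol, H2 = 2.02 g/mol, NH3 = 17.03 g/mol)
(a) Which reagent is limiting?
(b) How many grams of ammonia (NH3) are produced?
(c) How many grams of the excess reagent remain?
(a) H2, (b) 14.65 g, (c) 14.01 g

Moles of N2 = 26.06 g ÷ 28.02 g/mol = 0.93005 mol
Moles of H2 = 2.606 g ÷ 2.02 g/mol = 1.2901 mol
Moles ÷ coefficient: N2: 0.93005/1 = 0.93, H2: 1.2901/3 = 0.43
(a) H2 has the smaller value, so H2 is the limiting reagent.
(b) Moles of NH3 = 1.2901 mol H2 × (2/3) = 0.860066 mol; mass = 0.860066 mol × 17.03 g/mol = 14.65 g
(c) N2 consumed = 1.2901 × (1/3) = 0.430033 mol; remaining = 0.93005 − 0.430033 = 0.500017 mol; mass = 0.500017 mol × 28.02 g/mol = 14.01 g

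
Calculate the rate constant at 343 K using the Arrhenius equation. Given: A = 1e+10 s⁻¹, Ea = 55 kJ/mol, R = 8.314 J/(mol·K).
4.21e+01 s⁻¹

k = A·exp(-Ea/(R·T)) = 1e+10·exp(-55000/(8.314·343)) = 1e+10·exp(-19.2867) = 1e+10·4.2061e-09 = 4.21e+01 s⁻¹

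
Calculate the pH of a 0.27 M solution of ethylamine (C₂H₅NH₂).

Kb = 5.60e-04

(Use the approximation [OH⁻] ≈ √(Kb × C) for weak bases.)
pH = 12.09

[OH⁻] = √(Kb × C) = √(5.60e-04 × 0.27) = 1.2296e-02. pOH = 1.91, pH = 14 - pOH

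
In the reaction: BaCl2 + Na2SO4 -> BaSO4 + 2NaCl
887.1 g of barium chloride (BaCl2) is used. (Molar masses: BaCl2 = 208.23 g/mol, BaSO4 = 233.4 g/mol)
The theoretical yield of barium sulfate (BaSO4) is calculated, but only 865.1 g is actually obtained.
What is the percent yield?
Moles of BaCl2 = 887.1 g ÷ 208.23 g/mol = 4.26019 mol
Mole ratio: 1 mol BaSO4 / 1 mol BaCl2
Moles of BaSO4 = 4.26019 × (1/1) = 4.26019 mol
Theoretical yield = 4.26019 mol × 233.4 g/mol = 994.33 g
Actual yield = 865.1 g
Percent yield = (865.1 / 994.33) × 100% = 87.0%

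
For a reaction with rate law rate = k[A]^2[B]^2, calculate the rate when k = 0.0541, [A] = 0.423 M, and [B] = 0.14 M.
0.0001897 M/s

rate = k·[A]^2·[B]^2 = 0.0541·(0.423)^2·(0.14)^2 = 0.0541·0.178929·0.0196 = 0.0001897 M/s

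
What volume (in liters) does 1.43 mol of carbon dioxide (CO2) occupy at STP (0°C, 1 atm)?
At STP, 1 mol of gas occupies 22.4 L
Volume = 1.43 mol × 22.4 L/mol = 32.03 L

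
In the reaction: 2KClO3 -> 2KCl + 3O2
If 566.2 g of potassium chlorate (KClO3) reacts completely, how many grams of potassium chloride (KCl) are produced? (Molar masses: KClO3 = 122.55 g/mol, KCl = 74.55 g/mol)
Moles of KClO3 = 566.2 g ÷ 122.55 g/mol = 4.62016 mol
Mole ratio: 2 mol KCl / 2 mol KClO3
Moles of KCl = 4.62016 × (2/2) = 4.62016 mol
Mass of KCl = 4.62016 mol × 74.55 g/mol = 344.4 g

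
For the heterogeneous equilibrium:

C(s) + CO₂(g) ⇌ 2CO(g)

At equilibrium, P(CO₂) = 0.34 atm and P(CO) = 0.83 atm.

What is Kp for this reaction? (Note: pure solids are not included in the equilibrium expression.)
K_p = 2.026

Solid C is excluded.
Kp = P(CO)²/P(CO₂) = (0.83)²/0.34 = 0.6889/0.34 = 2.026.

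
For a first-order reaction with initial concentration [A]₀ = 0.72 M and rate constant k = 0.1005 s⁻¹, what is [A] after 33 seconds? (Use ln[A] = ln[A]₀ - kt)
0.0261 M

ln[A] = ln[A]₀ - k·t = ln(0.72) - (0.1005)·(33) = -0.3285 - 3.3165 = -3.6450
[A] = e^(-3.6450) = 0.0261 M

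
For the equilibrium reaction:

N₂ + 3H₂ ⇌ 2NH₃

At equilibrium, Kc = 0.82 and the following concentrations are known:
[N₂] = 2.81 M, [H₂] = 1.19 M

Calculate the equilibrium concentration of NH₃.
[NH₃] = 1.9705 M

Kc = ([NH₃]^2) / ([N₂] × [H₂]^3) = 0.82
[NH₃]^2 = Kc · (reactant terms)/(other product terms) = 0.82 · 4.7353 / 1 = 3.8829
[NH₃] = (3.8829)^(1/2) = 1.9705 M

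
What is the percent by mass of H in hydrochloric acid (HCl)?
Mass of H in formula = 1.008 × 1 = 1.008 g/mol
Molar mass = 36.46 g/mol
% H = (1.008/36.46) × 100% = 2.76%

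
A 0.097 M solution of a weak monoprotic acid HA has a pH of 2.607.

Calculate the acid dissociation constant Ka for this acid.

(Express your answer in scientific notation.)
K_a = 6.46e-05

[H⁺] = 10^(−pH) = 10^(−2.607) = 2.472e-03 M. For HA ⇌ H⁺ + A⁻, Ka = x²/(C − x) = (2.472e-03)²/(0.097 − 2.472e-03) = 6.46e-05.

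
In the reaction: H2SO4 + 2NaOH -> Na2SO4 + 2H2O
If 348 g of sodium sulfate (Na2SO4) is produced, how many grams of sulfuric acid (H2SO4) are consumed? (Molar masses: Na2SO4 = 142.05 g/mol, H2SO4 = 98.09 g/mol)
Moles of Na2SO4 = 348 g ÷ 142.05 g/mol = 2.44984 mol
Mole ratio: 1 mol H2SO4 / 1 mol Na2SO4
Moles of H2SO4 = 2.44984 × (1/1) = 2.44984 mol
Mass of H2SO4 = 2.44984 mol × 98.09 g/mol = 240.3 g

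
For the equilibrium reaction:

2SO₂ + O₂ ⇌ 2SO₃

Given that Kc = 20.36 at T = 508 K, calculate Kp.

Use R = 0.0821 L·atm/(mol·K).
K_p = 0.4882

Δn = (moles gaseous products) − (moles gaseous reactants) = -1
T = 508 K; RT = 0.0821 × 508 = 41.7068
Kp = Kc·(RT)^Δn = 20.36 × (41.7068)^-1 = 20.36 × 0.0239769 = 0.4882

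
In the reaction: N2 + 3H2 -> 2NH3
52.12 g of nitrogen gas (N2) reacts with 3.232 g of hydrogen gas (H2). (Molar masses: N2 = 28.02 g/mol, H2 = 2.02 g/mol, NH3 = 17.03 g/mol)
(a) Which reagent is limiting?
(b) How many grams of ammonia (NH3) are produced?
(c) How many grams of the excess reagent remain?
(a) H2, (b) 18.17 g, (c) 37.18 g

Moles of N2 = 52.12 g ÷ 28.02 g/mol = 1.8601 mol
Moles of H2 = 3.232 g ÷ 2.02 g/mol = 1.6 mol
Moles ÷ coefficient: N2: 1.8601/1 = 1.86, H2: 1.6/3 = 0.5333
(a) H2 has the smaller value, so H2 is the limiting reagent.
(b) Moles of NH3 = 1.6 mol H2 × (2/3) = 1.06667 mol; mass = 1.06667 mol × 17.03 g/mol = 18.17 g
(c) N2 consumed = 1.6 × (1/3) = 0.533333 mol; remaining = 1.8601 − 0.533333 = 1.32677 mol; mass = 1.32677 mol × 28.02 g/mol = 37.18 g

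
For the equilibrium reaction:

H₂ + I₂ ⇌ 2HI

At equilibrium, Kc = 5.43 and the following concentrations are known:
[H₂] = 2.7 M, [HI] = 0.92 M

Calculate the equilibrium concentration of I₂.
[I₂] = 0.0577 M

Kc = ([HI]^2) / ([H₂] × [I₂]) = 5.43
[I₂]^1 = (product terms)/(Kc · other reactant terms) = 0.8464 / (5.43 · 2.7) = 0.057731
[I₂] = 0.0577 M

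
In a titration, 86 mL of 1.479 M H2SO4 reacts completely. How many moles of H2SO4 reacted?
Moles = Molarity × Volume (L)
Moles = 1.479 M × 0.086 L = 0.1272 mol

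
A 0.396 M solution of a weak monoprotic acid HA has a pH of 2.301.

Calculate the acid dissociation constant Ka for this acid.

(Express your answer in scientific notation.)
K_a = 6.39e-05

[H⁺] = 10^(−pH) = 10^(−2.301) = 5.000e-03 M. For HA ⇌ H⁺ + A⁻, Ka = x²/(C − x) = (5.000e-03)²/(0.396 − 5.000e-03) = 6.39e-05.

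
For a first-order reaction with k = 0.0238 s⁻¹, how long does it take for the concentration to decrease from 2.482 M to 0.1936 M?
107.19 s

From ln[A] = ln[A]₀ - k·t: t = ln([A]₀/[A])/k = ln(2.482/0.1936)/0.0238 = ln(12.8202)/0.0238 = 2.5510/0.0238 = 107.19 s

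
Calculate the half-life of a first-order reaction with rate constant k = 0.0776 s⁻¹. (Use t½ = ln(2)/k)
8.93 s

t½ = ln(2)/k = 0.6931/0.0776 = 8.93 s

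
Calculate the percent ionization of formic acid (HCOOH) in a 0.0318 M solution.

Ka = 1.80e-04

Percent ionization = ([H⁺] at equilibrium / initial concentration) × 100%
Percent ionization = 7.25%

Let x = [H⁺]. Ka = x²/(C - x) ⇒ x² + (1.80e-04)x - (1.80e-04)(0.0318) = 0. x = 2.3042e-03. Percent = (2.3042e-03/0.0318) × 100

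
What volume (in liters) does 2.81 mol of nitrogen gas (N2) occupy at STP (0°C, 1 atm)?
At STP, 1 mol of gas occupies 22.4 L
Volume = 2.81 mol × 22.4 L/mol = 62.94 L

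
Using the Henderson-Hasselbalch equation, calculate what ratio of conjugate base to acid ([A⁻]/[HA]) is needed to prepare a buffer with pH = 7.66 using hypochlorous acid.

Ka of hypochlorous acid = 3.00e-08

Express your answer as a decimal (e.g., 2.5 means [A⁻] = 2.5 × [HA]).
[A⁻]/[HA] = 1.371

pKa = −log(3.00e-08) = 7.5229. pH = pKa + log([A⁻]/[HA]). 7.66 = 7.5229 + log(ratio). log(ratio) = 7.66 − 7.5229 = 0.1371. ratio = 10^(0.1371) = 1.371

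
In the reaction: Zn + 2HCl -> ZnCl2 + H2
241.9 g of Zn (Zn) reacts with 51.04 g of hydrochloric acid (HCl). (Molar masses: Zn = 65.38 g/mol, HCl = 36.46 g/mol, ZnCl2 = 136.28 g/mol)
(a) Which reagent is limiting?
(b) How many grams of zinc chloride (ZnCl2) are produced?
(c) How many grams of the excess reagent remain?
(a) HCl, (b) 95.39 g, (c) 196.1 g

Moles of Zn = 241.9 g ÷ 65.38 g/mol = 3.69991 mol
Moles of HCl = 51.04 g ÷ 36.46 g/mol = 1.39989 mol
Moles ÷ coefficient: Zn: 3.69991/1 = 3.7, HCl: 1.39989/2 = 0.6999
(a) HCl has the smaller value, so HCl is the limiting reagent.
(b) Moles of ZnCl2 = 1.39989 mol HCl × (1/2) = 0.699945 mol; mass = 0.699945 mol × 136.28 g/mol = 95.39 g
(c) Zn consumed = 1.39989 × (1/2) = 0.699945 mol; remaining = 3.69991 − 0.699945 = 2.99996 mol; mass = 2.99996 mol × 65.38 g/mol = 196.1 g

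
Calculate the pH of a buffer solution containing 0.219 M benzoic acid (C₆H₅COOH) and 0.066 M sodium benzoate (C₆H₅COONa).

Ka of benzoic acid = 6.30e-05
pH = 3.68

pKa = -log(6.30e-05) = 4.20. pH = pKa + log([A⁻]/[HA]) = 4.20 + log(0.066/0.219)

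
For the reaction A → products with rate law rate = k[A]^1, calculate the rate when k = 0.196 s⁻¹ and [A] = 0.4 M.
0.0784 M/s

rate = k·[A]^1 = 0.196·(0.4)^1 = 0.196·0.4 = 0.0784 M/s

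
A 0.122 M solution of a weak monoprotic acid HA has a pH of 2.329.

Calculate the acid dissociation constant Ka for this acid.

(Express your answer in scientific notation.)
K_a = 1.87e-04

[H⁺] = 10^(−pH) = 10^(−2.329) = 4.688e-03 M. For HA ⇌ H⁺ + A⁻, Ka = x²/(C − x) = (4.688e-03)²/(0.122 − 4.688e-03) = 1.87e-04.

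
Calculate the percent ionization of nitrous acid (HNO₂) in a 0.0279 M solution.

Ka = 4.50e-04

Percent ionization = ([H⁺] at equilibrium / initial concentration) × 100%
Percent ionization = 11.9%

Let x = [H⁺]. Ka = x²/(C - x) ⇒ x² + (4.50e-04)x - (4.50e-04)(0.0279) = 0. x = 3.3254e-03. Percent = (3.3254e-03/0.0279) × 100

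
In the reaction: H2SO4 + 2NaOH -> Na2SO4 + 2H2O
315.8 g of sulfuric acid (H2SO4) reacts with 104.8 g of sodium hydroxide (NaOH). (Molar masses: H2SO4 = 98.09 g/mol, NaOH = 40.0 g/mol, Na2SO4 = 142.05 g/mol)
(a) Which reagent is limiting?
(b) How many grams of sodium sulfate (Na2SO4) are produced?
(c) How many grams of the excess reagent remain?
(a) NaOH, (b) 186.1 g, (c) 187.3 g

Moles of H2SO4 = 315.8 g ÷ 98.09 g/mol = 3.21949 mol
Moles of NaOH = 104.8 g ÷ 40.0 g/mol = 2.62 mol
Moles ÷ coefficient: H2SO4: 3.21949/1 = 3.219, NaOH: 2.62/2 = 1.31
(a) NaOH has the smaller value, so NaOH is the limiting reagent.
(b) Moles of Na2SO4 = 2.62 mol NaOH × (1/2) = 1.31 mol; mass = 1.31 mol × 142.05 g/mol = 186.1 g
(c) H2SO4 consumed = 2.62 × (1/2) = 1.31 mol; remaining = 3.21949 − 1.31 = 1.90949 mol; mass = 1.90949 mol × 98.09 g/mol = 187.3 g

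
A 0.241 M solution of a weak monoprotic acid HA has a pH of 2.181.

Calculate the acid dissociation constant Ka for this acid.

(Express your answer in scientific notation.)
K_a = 1.85e-04

[H⁺] = 10^(−pH) = 10^(−2.181) = 6.592e-03 M. For HA ⇌ H⁺ + A⁻, Ka = x²/(C − x) = (6.592e-03)²/(0.241 − 6.592e-03) = 1.85e-04.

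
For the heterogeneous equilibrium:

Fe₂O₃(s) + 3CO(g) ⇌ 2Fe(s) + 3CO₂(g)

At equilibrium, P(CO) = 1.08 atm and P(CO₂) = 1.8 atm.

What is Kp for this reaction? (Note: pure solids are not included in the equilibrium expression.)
K_p = 4.630

Solids (Fe₂O₃, Fe) are excluded.
Kp = P(CO₂)³/P(CO)³ = (1.8)³/(1.08)³ = 5.832/1.26 = 4.630.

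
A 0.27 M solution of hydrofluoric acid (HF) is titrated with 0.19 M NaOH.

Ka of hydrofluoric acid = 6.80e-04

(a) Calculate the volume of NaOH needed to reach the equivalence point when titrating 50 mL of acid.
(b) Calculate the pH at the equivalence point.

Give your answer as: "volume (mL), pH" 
V = 71.1 mL, pH = 8.11

(a) At equivalence: moles acid = moles base.
moles acid = 0.27 × 0.05 = 0.0135 mol; V_NaOH = 0.0135/0.19 = 0.07105 L = 71.1 mL.
(b) At equivalence, all acid → conjugate base A⁻ at [A⁻] = 0.0135/0.1211 = 0.1115 M.
Kb = Kw/Ka = 1.0e-14/6.80e-04 = 1.471e-11; [OH⁻] = √(Kb·[A⁻]) = 1.281e-06; pOH = 5.89; pH = 14 − pOH = 8.11.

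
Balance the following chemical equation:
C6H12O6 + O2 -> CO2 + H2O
Balanced equation:
C6H12O6 + 6O2 -> 6CO2 + 6H2O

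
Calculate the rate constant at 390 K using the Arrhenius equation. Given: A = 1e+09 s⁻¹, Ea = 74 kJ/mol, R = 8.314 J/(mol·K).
1.23e-01 s⁻¹

k = A·exp(-Ea/(R·T)) = 1e+09·exp(-74000/(8.314·390)) = 1e+09·exp(-22.8222) = 1e+09·1.2259e-10 = 1.23e-01 s⁻¹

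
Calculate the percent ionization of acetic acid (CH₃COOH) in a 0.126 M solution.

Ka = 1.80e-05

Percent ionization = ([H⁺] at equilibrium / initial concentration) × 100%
Percent ionization = 1.19%

Let x = [H⁺]. Ka = x²/(C - x) ⇒ x² + (1.80e-05)x - (1.80e-05)(0.126) = 0. x = 1.4970e-03. Percent = (1.4970e-03/0.126) × 100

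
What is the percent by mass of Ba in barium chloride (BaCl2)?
Mass of Ba in formula = 137.33 × 1 = 137.33 g/mol
Molar mass = 208.23 g/mol
% Ba = (137.33/208.23) × 100% = 65.95%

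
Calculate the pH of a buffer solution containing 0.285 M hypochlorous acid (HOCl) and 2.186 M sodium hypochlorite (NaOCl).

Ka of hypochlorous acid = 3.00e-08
pH = 8.41

pKa = -log(3.00e-08) = 7.52. pH = pKa + log([A⁻]/[HA]) = 7.52 + log(2.186/0.285)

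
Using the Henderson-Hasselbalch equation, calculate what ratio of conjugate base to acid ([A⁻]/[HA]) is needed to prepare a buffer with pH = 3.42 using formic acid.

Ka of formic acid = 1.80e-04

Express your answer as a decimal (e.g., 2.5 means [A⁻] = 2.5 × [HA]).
[A⁻]/[HA] = 0.473

pKa = −log(1.80e-04) = 3.7447. pH = pKa + log([A⁻]/[HA]). 3.42 = 3.7447 + log(ratio). log(ratio) = 3.42 − 3.7447 = -0.3247. ratio = 10^(-0.3247) = 0.473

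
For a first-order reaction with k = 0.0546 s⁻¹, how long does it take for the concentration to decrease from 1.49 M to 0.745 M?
12.70 s

From ln[A] = ln[A]₀ - k·t: t = ln([A]₀/[A])/k = ln(1.49/0.745)/0.0546 = ln(2.0000)/0.0546 = 0.6931/0.0546 = 12.70 s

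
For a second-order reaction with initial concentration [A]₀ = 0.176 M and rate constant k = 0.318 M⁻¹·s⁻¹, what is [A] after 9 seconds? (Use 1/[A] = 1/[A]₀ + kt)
0.1170 M

1/[A] = 1/[A]₀ + k·t = 1/0.176 + (0.318)·(9) = 5.6818 + 2.8620 = 8.5438
[A] = 1/8.5438 = 0.1170 M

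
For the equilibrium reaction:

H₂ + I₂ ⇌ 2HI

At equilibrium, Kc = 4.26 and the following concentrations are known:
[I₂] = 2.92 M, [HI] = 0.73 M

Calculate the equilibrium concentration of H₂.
[H₂] = 0.0428 M

Kc = ([HI]^2) / ([H₂] × [I₂]) = 4.26
[H₂]^1 = (product terms)/(Kc · other reactant terms) = 0.5329 / (4.26 · 2.92) = 0.04284
[H₂] = 0.0428 M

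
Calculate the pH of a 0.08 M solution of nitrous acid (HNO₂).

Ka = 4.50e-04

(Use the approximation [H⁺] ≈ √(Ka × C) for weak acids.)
pH = 2.22

[H⁺] = √(Ka × C) = √(4.50e-04 × 0.08) = 6.0000e-03. pH = -log(6.0000e-03)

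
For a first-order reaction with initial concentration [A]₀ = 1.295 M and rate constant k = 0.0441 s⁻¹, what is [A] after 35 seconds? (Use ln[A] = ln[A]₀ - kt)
0.2767 M

ln[A] = ln[A]₀ - k·t = ln(1.295) - (0.0441)·(35) = 0.2585 - 1.5435 = -1.2850
[A] = e^(-1.2850) = 0.2767 M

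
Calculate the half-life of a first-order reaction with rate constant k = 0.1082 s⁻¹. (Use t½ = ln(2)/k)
6.41 s

t½ = ln(2)/k = 0.6931/0.1082 = 6.41 s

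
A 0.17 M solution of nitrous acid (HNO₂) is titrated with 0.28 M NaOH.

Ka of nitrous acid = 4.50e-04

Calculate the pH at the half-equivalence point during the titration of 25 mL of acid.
pH = pKa = 3.35

At the half-equivalence point, [HA] = [A⁻], so by Henderson–Hasselbalch pH = pKa + log(1) = pKa.
pKa = −log(4.50e-04) = 3.35.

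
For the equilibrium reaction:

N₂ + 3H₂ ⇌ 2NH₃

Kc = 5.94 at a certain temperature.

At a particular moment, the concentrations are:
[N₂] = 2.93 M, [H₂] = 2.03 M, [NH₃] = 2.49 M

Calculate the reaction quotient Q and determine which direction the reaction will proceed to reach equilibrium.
Q = 0.253, Q < K, reaction proceeds forward (toward products)

Q = ([NH₃]^2) / ([N₂] × [H₂]^3)
  = ((2.49)^2) / ((2.93)·(2.03)^3) = 6.2001/24.511 = 0.253
Since Q = 0.253 < Kc = 5.94, the reaction proceeds forward (toward products) to reach equilibrium.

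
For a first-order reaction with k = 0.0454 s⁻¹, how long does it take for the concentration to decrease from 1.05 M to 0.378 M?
22.50 s

From ln[A] = ln[A]₀ - k·t: t = ln([A]₀/[A])/k = ln(1.05/0.378)/0.0454 = ln(2.7778)/0.0454 = 1.0217/0.0454 = 22.50 s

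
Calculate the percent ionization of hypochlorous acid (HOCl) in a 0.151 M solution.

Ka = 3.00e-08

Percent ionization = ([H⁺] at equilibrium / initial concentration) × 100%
Percent ionization = 0.0446%

Let x = [H⁺]. Ka = x²/(C - x) ⇒ x² + (3.00e-08)x - (3.00e-08)(0.151) = 0. x = 6.7290e-05. Percent = (6.7290e-05/0.151) × 100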